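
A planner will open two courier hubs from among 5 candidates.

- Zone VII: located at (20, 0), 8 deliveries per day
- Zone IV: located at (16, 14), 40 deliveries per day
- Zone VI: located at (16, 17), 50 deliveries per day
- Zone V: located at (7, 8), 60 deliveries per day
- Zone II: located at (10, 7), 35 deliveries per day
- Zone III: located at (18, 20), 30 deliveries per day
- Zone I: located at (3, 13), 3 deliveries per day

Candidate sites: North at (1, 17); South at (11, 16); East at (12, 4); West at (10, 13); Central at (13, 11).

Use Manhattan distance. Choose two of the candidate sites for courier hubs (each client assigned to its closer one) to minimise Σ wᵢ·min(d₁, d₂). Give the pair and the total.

{South, East}, total 1754

Evaluate every pair (each demand assigned to the nearer of the two):
  {South, East}: total = 1754
  {South, West}: total = 1805
  {South, Central}: total = 1832
  {East, Central}: total = 1957
  {West, Central}: total = 1965
  {East, West}: total = 2002
  {North, Central}: total = 2057
  {North, West}: total = 2122
  {North, South}: total = 2198
  {North, East}: total = 2739
Best pair: {South, East} with total 1754.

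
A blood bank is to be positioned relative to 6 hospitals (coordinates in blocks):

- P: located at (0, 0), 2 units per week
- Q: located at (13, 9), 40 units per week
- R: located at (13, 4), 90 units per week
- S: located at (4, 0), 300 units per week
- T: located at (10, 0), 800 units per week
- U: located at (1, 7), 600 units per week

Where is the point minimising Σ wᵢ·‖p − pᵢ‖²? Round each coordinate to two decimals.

The minimiser of Σwᵢ‖p−pᵢ‖² is the weighted centroid p* = (Σwᵢpᵢ)/(Σwᵢ).
Σwᵢ = 1832.
Σwᵢxᵢ = 2·0 + 40·13 + 90·13 + 300·4 + 800·10 + 600·1 = 11490.
Σwᵢyᵢ = 2·0 + 40·9 + 90·4 + 300·0 + 800·0 + 600·7 = 4920.
x* = 11490/1832 = 6.27, y* = 4920/1832 = 2.69.

(6.27, 2.69)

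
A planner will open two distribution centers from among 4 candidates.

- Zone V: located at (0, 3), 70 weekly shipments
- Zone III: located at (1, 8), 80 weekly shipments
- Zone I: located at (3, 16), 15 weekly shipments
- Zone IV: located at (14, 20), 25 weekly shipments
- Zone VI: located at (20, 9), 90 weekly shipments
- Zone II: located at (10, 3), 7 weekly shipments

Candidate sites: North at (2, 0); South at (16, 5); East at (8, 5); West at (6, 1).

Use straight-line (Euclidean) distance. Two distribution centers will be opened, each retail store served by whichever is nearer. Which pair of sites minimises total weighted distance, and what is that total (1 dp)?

{North, South}, total 2069.5

Evaluate every pair (each demand assigned to the nearer of the two):
  {North, South}: total = 2069.5
  {South, East}: total = 2275.0
  {South, West}: total = 2279.1
  {North, East}: total = 2605.0
  {East, West}: total = 2795.3
  {North, West}: total = 3124.7
Best pair: {North, South} with total 2069.5.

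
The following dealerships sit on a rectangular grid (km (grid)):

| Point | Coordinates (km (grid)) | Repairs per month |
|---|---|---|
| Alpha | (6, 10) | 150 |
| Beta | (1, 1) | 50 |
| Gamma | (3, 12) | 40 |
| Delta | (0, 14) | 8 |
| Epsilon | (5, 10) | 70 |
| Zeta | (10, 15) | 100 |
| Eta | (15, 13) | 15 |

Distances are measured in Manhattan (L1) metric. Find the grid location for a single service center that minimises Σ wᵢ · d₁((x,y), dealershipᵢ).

(6, 10)

Manhattan distance separates: Σwᵢ(|x−xᵢ|+|y−yᵢ|) = Σwᵢ|x−xᵢ| + Σwᵢ|y−yᵢ|, so x and y are optimised independently as 1-D weighted medians.
Total weight W = 433; half = 216.5.
x-coordinate, sorted with cumulative weight:
  x=0 (Delta, w=8) cum 8
  x=1 (Beta, w=50) cum 58
  x=3 (Gamma, w=40) cum 98
  x=5 (Epsilon, w=70) cum 168
  x=6 (Alpha, w=150) cum 318  ← median
  x=10 (Zeta, w=100) cum 418
  x=15 (Eta, w=15) cum 433
⇒ x* = 6
y-coordinate, sorted with cumulative weight:
  y=1 (Beta, w=50) cum 50
  y=10 (Alpha, w=150) cum 200
  y=10 (Epsilon, w=70) cum 270  ← median
  y=12 (Gamma, w=40) cum 310
  y=13 (Eta, w=15) cum 325
  y=14 (Delta, w=8) cum 333
  y=15 (Zeta, w=100) cum 433
⇒ y* = 10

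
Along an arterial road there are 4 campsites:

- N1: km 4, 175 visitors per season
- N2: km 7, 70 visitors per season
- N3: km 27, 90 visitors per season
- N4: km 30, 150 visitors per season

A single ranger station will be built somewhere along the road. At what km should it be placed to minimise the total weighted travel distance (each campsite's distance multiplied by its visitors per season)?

For a sum of weighted absolute distances on a line, the optimum is the weighted median (not the mean). Total weight W = 485; half-weight = 242.5.
Sort by position and accumulate weight:
  km 4 (N1, w=175) → cum 175
  km 7 (N2, w=70) → cum 245  ≥ 242.5 → median here
  km 27 (N3, w=90) → cum 335
  km 30 (N4, w=150) → cum 485
Optimal location: km 7.

x = 7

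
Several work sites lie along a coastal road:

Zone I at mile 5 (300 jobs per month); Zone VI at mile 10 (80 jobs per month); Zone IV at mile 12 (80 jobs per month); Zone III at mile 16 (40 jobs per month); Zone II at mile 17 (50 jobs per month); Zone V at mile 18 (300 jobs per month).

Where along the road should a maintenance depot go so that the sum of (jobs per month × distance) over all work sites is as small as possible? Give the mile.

x = 12

For a sum of weighted absolute distances on a line, the optimum is the weighted median (not the mean). Total weight W = 850; half-weight = 425.
Sort by position and accumulate weight:
  mile 5 (Zone I, w=300) → cum 300
  mile 10 (Zone VI, w=80) → cum 380
  mile 12 (Zone IV, w=80) → cum 460  ≥ 425 → median here
  mile 16 (Zone III, w=40) → cum 500
  mile 17 (Zone II, w=50) → cum 550
  mile 18 (Zone V, w=300) → cum 850
Optimal location: mile 12.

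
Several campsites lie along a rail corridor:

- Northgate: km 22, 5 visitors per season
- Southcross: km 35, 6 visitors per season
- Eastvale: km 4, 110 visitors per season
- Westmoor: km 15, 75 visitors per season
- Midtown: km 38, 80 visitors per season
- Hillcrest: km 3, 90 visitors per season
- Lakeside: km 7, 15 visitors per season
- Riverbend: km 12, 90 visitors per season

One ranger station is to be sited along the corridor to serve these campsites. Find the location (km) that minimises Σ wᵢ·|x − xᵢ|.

x = 12

For a sum of weighted absolute distances on a line, the optimum is the weighted median (not the mean). Total weight W = 471; half-weight = 235.5.
Sort by position and accumulate weight:
  km 3 (Hillcrest, w=90) → cum 90
  km 4 (Eastvale, w=110) → cum 200
  km 7 (Lakeside, w=15) → cum 215
  km 12 (Riverbend, w=90) → cum 305  ≥ 235.5 → median here
  km 15 (Westmoor, w=75) → cum 380
  km 22 (Northgate, w=5) → cum 385
  km 35 (Southcross, w=6) → cum 391
  km 38 (Midtown, w=80) → cum 471
Optimal location: km 12.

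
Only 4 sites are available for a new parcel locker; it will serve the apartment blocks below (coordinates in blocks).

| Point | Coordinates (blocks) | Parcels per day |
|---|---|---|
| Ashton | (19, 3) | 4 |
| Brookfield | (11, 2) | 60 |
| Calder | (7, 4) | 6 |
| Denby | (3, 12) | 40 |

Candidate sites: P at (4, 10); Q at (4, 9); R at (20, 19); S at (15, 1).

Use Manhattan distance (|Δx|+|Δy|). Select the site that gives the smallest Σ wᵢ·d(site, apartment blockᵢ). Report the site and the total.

Total weighted distance at each candidate:
  P (4, 10): total = 1162
  Q (4, 9): total = 1132
  R (20, 19): total = 2756
  S (15, 1): total = 1310
Minimum is at Q with total 1132 blocks.

Q, total 1132 blocks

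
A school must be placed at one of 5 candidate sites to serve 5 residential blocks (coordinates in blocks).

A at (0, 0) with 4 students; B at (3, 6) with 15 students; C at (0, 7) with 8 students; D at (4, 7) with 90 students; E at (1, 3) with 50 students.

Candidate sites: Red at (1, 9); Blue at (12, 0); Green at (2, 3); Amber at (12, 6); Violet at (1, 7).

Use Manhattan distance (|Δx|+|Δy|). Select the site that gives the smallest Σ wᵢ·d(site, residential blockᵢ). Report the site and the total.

Violet, total 555 blocks

Total weighted distance at each candidate:
  Red (1, 9): total = 889
  Blue (12, 0): total = 2475
  Green (2, 3): total = 718
  Amber (12, 6): total = 1821
  Violet (1, 7): total = 555
Minimum is at Violet with total 555 blocks.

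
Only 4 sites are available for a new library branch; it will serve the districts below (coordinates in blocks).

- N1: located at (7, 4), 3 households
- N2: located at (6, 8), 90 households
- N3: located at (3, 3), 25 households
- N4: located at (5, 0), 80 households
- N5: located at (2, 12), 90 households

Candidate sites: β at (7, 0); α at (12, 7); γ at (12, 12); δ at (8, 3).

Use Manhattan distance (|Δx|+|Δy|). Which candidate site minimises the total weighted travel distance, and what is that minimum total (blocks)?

δ, total 2591 blocks

Total weighted distance at each candidate:
  β (7, 0): total = 2687
  α (12, 7): total = 3449
  γ (12, 12): total = 3809
  δ (8, 3): total = 2591
Minimum is at δ with total 2591 blocks.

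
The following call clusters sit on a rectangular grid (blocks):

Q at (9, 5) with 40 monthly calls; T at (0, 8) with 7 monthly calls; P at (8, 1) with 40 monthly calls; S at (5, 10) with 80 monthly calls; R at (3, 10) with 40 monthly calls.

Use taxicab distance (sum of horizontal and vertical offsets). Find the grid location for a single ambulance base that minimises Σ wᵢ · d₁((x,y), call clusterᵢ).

(5, 10)

Manhattan distance separates: Σwᵢ(|x−xᵢ|+|y−yᵢ|) = Σwᵢ|x−xᵢ| + Σwᵢ|y−yᵢ|, so x and y are optimised independently as 1-D weighted medians.
Total weight W = 207; half = 103.5.
x-coordinate, sorted with cumulative weight:
  x=0 (T, w=7) cum 7
  x=3 (R, w=40) cum 47
  x=5 (S, w=80) cum 127  ← median
  x=8 (P, w=40) cum 167
  x=9 (Q, w=40) cum 207
⇒ x* = 5
y-coordinate, sorted with cumulative weight:
  y=1 (P, w=40) cum 40
  y=5 (Q, w=40) cum 80
  y=8 (T, w=7) cum 87
  y=10 (S, w=80) cum 167  ← median
  y=10 (R, w=40) cum 207
⇒ y* = 10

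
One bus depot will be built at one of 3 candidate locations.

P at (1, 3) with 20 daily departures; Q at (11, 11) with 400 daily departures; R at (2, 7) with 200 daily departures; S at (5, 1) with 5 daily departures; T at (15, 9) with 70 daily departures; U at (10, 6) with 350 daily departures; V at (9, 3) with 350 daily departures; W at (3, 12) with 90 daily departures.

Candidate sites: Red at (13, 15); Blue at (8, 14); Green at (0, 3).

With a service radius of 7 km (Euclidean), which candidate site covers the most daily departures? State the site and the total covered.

Coverage radius r = 7 km; a point is covered iff (Δx)²+(Δy)² ≤ 7² = 49.
  Red (13, 15): covers {Q, T} → 470
  Blue (8, 14): covers {Q, W} → 490
  Green (0, 3): covers {P, R, S} → 225
Maximum coverage at Blue: 490 daily departures.

Blue, covering 490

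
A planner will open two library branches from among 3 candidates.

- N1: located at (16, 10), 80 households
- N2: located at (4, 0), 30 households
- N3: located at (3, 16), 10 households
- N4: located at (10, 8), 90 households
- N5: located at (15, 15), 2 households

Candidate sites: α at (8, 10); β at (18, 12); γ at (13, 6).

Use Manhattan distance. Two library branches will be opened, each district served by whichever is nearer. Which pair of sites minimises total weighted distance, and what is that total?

Evaluate every pair (each demand assigned to the nearer of the two):
  {α, β}: total = 1222
  {β, γ}: total = 1422
  {α, γ}: total = 1472
Best pair: {α, β} with total 1222.

{α, β}, total 1222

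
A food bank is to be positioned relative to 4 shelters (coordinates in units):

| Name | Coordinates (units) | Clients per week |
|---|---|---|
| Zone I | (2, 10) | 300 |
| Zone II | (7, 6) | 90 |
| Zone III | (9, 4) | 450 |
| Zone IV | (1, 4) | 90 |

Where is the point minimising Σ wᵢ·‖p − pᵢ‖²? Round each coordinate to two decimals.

The minimiser of Σwᵢ‖p−pᵢ‖² is the weighted centroid p* = (Σwᵢpᵢ)/(Σwᵢ).
Σwᵢ = 930.
Σwᵢxᵢ = 300·2 + 90·7 + 450·9 + 90·1 = 5370.
Σwᵢyᵢ = 300·10 + 90·6 + 450·4 + 90·4 = 5700.
x* = 5370/930 = 5.77, y* = 5700/930 = 6.13.

(5.77, 6.13)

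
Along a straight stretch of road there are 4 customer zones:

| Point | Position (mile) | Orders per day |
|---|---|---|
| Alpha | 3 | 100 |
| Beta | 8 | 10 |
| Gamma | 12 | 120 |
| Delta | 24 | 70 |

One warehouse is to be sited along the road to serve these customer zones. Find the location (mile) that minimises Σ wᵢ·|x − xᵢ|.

For a sum of weighted absolute distances on a line, the optimum is the weighted median (not the mean). Total weight W = 300; half-weight = 150.
Sort by position and accumulate weight:
  mile 3 (Alpha, w=100) → cum 100
  mile 8 (Beta, w=10) → cum 110
  mile 12 (Gamma, w=120) → cum 230  ≥ 150 → median here
  mile 24 (Delta, w=70) → cum 300
Optimal location: mile 12.

x = 12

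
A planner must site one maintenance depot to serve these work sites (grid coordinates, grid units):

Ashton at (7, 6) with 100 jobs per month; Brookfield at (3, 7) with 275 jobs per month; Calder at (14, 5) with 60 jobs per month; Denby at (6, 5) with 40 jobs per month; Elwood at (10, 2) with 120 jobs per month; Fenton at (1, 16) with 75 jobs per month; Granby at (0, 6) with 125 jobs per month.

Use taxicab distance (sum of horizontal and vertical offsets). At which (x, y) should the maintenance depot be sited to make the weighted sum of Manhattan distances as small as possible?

(3, 6)

Manhattan distance separates: Σwᵢ(|x−xᵢ|+|y−yᵢ|) = Σwᵢ|x−xᵢ| + Σwᵢ|y−yᵢ|, so x and y are optimised independently as 1-D weighted medians.
Total weight W = 795; half = 397.5.
x-coordinate, sorted with cumulative weight:
  x=0 (Granby, w=125) cum 125
  x=1 (Fenton, w=75) cum 200
  x=3 (Brookfield, w=275) cum 475  ← median
  x=6 (Denby, w=40) cum 515
  x=7 (Ashton, w=100) cum 615
  x=10 (Elwood, w=120) cum 735
  x=14 (Calder, w=60) cum 795
⇒ x* = 3
y-coordinate, sorted with cumulative weight:
  y=2 (Elwood, w=120) cum 120
  y=5 (Calder, w=60) cum 180
  y=5 (Denby, w=40) cum 220
  y=6 (Ashton, w=100) cum 320
  y=6 (Granby, w=125) cum 445  ← median
  y=7 (Brookfield, w=275) cum 720
  y=16 (Fenton, w=75) cum 795
⇒ y* = 6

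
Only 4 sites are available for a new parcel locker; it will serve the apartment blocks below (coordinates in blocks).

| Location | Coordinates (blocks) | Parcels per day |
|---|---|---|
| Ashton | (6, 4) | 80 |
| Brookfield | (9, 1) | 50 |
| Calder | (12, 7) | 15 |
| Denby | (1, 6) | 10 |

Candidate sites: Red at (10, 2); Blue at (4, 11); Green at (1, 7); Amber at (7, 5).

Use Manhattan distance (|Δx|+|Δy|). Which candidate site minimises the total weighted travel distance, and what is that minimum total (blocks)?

Total weighted distance at each candidate:
  Red (10, 2): total = 815
  Blue (4, 11): total = 1730
  Green (1, 7): total = 1515
  Amber (7, 5): total = 635
Minimum is at Amber with total 635 blocks.

Amber, total 635 blocks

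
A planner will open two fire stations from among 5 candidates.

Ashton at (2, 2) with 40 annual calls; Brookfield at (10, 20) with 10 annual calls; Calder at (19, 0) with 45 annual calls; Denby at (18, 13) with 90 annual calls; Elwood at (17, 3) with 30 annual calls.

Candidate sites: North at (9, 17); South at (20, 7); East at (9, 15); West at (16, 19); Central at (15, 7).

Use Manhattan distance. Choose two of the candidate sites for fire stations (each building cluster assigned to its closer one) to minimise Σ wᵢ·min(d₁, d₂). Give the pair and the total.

Evaluate every pair (each demand assigned to the nearer of the two):
  {South, East}: total = 2150
  {South, Central}: total = 2160
  {West, Central}: total = 2185
  {North, South}: total = 2210
  {North, Central}: total = 2245
  {East, Central}: total = 2265
  {South, West}: total = 2280
  {East, West}: total = 3080
  {North, West}: total = 3140
  {North, East}: total = 3555
Best pair: {South, East} with total 2150.

{South, East}, total 2150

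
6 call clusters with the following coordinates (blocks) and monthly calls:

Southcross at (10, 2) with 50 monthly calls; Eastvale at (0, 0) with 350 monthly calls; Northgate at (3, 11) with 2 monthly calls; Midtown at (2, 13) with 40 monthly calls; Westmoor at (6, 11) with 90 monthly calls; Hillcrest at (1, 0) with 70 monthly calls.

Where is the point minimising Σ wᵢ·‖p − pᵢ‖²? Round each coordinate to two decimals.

The minimiser of Σwᵢ‖p−pᵢ‖² is the weighted centroid p* = (Σwᵢpᵢ)/(Σwᵢ).
Σwᵢ = 602.
Σwᵢxᵢ = 50·10 + 350·0 + 2·3 + 40·2 + 90·6 + 70·1 = 1196.
Σwᵢyᵢ = 50·2 + 350·0 + 2·11 + 40·13 + 90·11 + 70·0 = 1632.
x* = 1196/602 = 1.99, y* = 1632/602 = 2.71.

(1.99, 2.71)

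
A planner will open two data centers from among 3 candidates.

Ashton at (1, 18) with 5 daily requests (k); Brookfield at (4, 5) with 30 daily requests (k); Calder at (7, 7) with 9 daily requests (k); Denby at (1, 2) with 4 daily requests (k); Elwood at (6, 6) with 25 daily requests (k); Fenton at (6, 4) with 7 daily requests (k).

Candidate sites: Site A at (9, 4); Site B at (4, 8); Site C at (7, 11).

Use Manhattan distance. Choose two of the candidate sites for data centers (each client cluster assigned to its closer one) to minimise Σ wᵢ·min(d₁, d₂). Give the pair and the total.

Evaluate every pair (each demand assigned to the nearer of the two):
  {Site A, Site B}: total = 348
  {Site B, Site C}: total = 369
  {Site A, Site C}: total = 467
Best pair: {Site A, Site B} with total 348.

{Site A, Site B}, total 348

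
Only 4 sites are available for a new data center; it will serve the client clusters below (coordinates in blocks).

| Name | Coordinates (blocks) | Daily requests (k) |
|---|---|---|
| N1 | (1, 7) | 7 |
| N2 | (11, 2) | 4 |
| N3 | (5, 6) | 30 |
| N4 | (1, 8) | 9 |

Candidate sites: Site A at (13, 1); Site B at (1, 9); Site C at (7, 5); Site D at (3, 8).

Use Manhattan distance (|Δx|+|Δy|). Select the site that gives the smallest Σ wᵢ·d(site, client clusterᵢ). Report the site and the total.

Site D, total 215 blocks

Total weighted distance at each candidate:
  Site A (13, 1): total = 699
  Site B (1, 9): total = 301
  Site C (7, 5): total = 255
  Site D (3, 8): total = 215
Minimum is at Site D with total 215 blocks.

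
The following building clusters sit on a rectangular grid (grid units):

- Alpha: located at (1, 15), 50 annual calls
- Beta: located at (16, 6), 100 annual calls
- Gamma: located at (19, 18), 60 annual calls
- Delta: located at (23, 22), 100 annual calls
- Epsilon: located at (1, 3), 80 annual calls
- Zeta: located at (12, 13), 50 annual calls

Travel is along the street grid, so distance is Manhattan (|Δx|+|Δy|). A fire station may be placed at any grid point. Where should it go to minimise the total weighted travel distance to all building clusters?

Manhattan distance separates: Σwᵢ(|x−xᵢ|+|y−yᵢ|) = Σwᵢ|x−xᵢ| + Σwᵢ|y−yᵢ|, so x and y are optimised independently as 1-D weighted medians.
Total weight W = 440; half = 220.
x-coordinate, sorted with cumulative weight:
  x=1 (Alpha, w=50) cum 50
  x=1 (Epsilon, w=80) cum 130
  x=12 (Zeta, w=50) cum 180
  x=16 (Beta, w=100) cum 280  ← median
  x=19 (Gamma, w=60) cum 340
  x=23 (Delta, w=100) cum 440
⇒ x* = 16
y-coordinate, sorted with cumulative weight:
  y=3 (Epsilon, w=80) cum 80
  y=6 (Beta, w=100) cum 180
  y=13 (Zeta, w=50) cum 230  ← median
  y=15 (Alpha, w=50) cum 280
  y=18 (Gamma, w=60) cum 340
  y=22 (Delta, w=100) cum 440
⇒ y* = 13

(16, 13)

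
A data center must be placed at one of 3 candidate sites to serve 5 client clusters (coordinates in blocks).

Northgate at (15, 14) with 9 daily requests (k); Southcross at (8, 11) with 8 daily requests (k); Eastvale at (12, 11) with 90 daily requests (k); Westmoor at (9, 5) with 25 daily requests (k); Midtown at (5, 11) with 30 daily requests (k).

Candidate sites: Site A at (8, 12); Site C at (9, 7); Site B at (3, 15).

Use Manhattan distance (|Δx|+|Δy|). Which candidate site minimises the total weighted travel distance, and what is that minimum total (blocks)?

Total weighted distance at each candidate:
  Site A (8, 12): total = 859
  Site C (9, 7): total = 1077
  Site B (3, 15): total = 1939
Minimum is at Site A with total 859 blocks.

Site A, total 859 blocks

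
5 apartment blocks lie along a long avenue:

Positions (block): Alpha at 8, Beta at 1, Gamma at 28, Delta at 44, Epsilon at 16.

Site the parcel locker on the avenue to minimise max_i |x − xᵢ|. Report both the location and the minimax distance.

The 1-center on a line is the midpoint of the two extreme points: leftmost at 1, rightmost at 44.
Optimal location = (1 + 44)/2 = 22.5; maximum distance = (44 − 1)/2 = 21.5.

location 22.5, max distance 21.5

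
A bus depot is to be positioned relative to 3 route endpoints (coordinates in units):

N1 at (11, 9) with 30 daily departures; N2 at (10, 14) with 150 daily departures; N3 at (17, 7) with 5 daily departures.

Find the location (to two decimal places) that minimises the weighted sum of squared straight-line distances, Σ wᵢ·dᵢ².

The minimiser of Σwᵢ‖p−pᵢ‖² is the weighted centroid p* = (Σwᵢpᵢ)/(Σwᵢ).
Σwᵢ = 185.
Σwᵢxᵢ = 30·11 + 150·10 + 5·17 = 1915.
Σwᵢyᵢ = 30·9 + 150·14 + 5·7 = 2405.
x* = 1915/185 = 10.35, y* = 2405/185 = 13.00.

(10.35, 13.00)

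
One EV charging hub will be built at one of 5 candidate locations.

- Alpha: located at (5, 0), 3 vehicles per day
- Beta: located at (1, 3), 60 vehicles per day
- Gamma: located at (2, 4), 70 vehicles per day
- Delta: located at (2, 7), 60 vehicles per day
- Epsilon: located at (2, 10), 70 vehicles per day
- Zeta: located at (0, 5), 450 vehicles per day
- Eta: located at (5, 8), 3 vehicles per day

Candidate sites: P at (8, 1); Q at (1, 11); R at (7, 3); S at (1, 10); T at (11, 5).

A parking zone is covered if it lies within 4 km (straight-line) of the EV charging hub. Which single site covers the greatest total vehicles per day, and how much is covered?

S, covering 130

Coverage radius r = 4 km; a point is covered iff (Δx)²+(Δy)² ≤ 4² = 16.
  P (8, 1): covers {Alpha} → 3
  Q (1, 11): covers {Epsilon} → 70
  R (7, 3): covers {Alpha} → 3
  S (1, 10): covers {Delta, Epsilon} → 130
  T (11, 5): covers {none} → 0
Maximum coverage at S: 130 vehicles per day.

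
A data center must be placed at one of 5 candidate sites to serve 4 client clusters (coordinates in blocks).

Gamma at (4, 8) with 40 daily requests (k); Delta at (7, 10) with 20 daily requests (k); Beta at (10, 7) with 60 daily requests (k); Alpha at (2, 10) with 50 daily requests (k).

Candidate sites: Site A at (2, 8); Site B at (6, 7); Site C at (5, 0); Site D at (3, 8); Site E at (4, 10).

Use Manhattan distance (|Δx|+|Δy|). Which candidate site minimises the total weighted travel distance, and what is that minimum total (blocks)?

Site E, total 780 blocks

Total weighted distance at each candidate:
  Site A (2, 8): total = 860
  Site B (6, 7): total = 790
  Site C (5, 0): total = 1970
  Site D (3, 8): total = 790
  Site E (4, 10): total = 780
Minimum is at Site E with total 780 blocks.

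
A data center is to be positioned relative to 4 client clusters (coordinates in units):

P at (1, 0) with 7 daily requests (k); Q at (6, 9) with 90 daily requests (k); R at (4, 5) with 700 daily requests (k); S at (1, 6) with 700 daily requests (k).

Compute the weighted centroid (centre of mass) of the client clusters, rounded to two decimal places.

(2.70, 5.68)

The minimiser of Σwᵢ‖p−pᵢ‖² is the weighted centroid p* = (Σwᵢpᵢ)/(Σwᵢ).
Σwᵢ = 1497.
Σwᵢxᵢ = 7·1 + 90·6 + 700·4 + 700·1 = 4047.
Σwᵢyᵢ = 7·0 + 90·9 + 700·5 + 700·6 = 8510.
x* = 4047/1497 = 2.70, y* = 8510/1497 = 5.68.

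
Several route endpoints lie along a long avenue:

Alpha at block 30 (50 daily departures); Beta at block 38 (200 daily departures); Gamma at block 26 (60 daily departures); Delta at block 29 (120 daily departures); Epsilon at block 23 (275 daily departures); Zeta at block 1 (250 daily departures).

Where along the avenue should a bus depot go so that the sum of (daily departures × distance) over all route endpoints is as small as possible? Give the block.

x = 23

For a sum of weighted absolute distances on a line, the optimum is the weighted median (not the mean). Total weight W = 955; half-weight = 477.5.
Sort by position and accumulate weight:
  block 1 (Zeta, w=250) → cum 250
  block 23 (Epsilon, w=275) → cum 525  ≥ 477.5 → median here
  block 26 (Gamma, w=60) → cum 585
  block 29 (Delta, w=120) → cum 705
  block 30 (Alpha, w=50) → cum 755
  block 38 (Beta, w=200) → cum 955
Optimal location: block 23.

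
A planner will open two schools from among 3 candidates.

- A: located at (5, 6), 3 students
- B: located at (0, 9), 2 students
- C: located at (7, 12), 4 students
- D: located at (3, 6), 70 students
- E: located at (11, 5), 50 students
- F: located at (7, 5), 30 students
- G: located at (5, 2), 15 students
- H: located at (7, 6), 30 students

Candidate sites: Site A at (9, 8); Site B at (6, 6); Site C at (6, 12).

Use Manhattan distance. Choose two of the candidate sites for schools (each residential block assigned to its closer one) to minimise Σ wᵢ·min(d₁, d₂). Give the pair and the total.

{Site A, Site B}, total 670

Evaluate every pair (each demand assigned to the nearer of the two):
  {Site A, Site B}: total = 670
  {Site B, Site C}: total = 700
  {Site A, Site C}: total = 1270
Best pair: {Site A, Site B} with total 670.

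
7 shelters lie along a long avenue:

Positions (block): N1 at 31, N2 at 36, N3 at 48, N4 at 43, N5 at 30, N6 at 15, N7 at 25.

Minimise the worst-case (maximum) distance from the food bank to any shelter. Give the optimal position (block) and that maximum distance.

location 31.5, max distance 16.5

The 1-center on a line is the midpoint of the two extreme points: leftmost at 15, rightmost at 48.
Optimal location = (15 + 48)/2 = 31.5; maximum distance = (48 − 15)/2 = 16.5.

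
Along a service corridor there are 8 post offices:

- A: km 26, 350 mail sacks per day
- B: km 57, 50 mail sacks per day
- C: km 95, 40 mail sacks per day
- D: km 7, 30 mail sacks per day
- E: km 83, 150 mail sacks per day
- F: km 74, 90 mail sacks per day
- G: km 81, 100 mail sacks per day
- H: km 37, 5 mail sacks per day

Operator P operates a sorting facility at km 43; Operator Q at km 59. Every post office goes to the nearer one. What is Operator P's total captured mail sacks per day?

The indifferent point is the midpoint (43+59)/2 = 51; post offices left of it (closer to Operator P at 43) go to Operator P, those right go to Operator Q.
  D at 7 (w=30) → Operator P
  A at 26 (w=350) → Operator P
  H at 37 (w=5) → Operator P
  B at 57 (w=50) → Operator Q
  F at 74 (w=90) → Operator Q
  G at 81 (w=100) → Operator Q
  E at 83 (w=150) → Operator Q
  C at 95 (w=40) → Operator Q
Operator P captures 385; Operator Q captures 430.

385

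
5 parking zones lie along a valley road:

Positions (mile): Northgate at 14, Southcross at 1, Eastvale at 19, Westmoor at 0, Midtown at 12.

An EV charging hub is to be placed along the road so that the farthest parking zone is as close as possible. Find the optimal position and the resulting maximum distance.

The 1-center on a line is the midpoint of the two extreme points: leftmost at 0, rightmost at 19.
Optimal location = (0 + 19)/2 = 9.5; maximum distance = (19 − 0)/2 = 9.5.

location 9.5, max distance 9.5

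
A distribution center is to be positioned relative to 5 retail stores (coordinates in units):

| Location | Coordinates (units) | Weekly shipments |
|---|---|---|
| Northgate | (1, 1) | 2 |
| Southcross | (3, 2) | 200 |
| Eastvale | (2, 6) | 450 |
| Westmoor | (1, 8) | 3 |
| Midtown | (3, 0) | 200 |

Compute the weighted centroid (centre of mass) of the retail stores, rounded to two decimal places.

The minimiser of Σwᵢ‖p−pᵢ‖² is the weighted centroid p* = (Σwᵢpᵢ)/(Σwᵢ).
Σwᵢ = 855.
Σwᵢxᵢ = 2·1 + 200·3 + 450·2 + 3·1 + 200·3 = 2105.
Σwᵢyᵢ = 2·1 + 200·2 + 450·6 + 3·8 + 200·0 = 3126.
x* = 2105/855 = 2.46, y* = 3126/855 = 3.66.

(2.46, 3.66)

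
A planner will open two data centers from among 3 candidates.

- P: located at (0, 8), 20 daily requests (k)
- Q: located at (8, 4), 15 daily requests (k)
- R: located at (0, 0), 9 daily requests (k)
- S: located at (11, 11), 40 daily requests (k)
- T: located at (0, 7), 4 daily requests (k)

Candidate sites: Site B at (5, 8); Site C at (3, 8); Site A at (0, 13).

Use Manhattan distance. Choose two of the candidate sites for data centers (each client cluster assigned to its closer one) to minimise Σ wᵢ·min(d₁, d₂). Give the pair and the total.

Evaluate every pair (each demand assigned to the nearer of the two):
  {Site B, Site C}: total = 640
  {Site B, Site A}: total = 706
  {Site C, Site A}: total = 750
Best pair: {Site B, Site C} with total 640.

{Site B, Site C}, total 640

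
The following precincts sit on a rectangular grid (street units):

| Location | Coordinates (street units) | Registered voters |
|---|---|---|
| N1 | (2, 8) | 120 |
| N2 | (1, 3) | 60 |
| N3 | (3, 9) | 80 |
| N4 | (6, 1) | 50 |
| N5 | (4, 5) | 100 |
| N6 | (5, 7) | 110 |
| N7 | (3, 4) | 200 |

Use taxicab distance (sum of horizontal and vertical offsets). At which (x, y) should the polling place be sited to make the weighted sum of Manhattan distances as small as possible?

Manhattan distance separates: Σwᵢ(|x−xᵢ|+|y−yᵢ|) = Σwᵢ|x−xᵢ| + Σwᵢ|y−yᵢ|, so x and y are optimised independently as 1-D weighted medians.
Total weight W = 720; half = 360.
x-coordinate, sorted with cumulative weight:
  x=1 (N2, w=60) cum 60
  x=2 (N1, w=120) cum 180
  x=3 (N3, w=80) cum 260
  x=3 (N7, w=200) cum 460  ← median
  x=4 (N5, w=100) cum 560
  x=5 (N6, w=110) cum 670
  x=6 (N4, w=50) cum 720
⇒ x* = 3
y-coordinate, sorted with cumulative weight:
  y=1 (N4, w=50) cum 50
  y=3 (N2, w=60) cum 110
  y=4 (N7, w=200) cum 310
  y=5 (N5, w=100) cum 410  ← median
  y=7 (N6, w=110) cum 520
  y=8 (N1, w=120) cum 640
  y=9 (N3, w=80) cum 720
⇒ y* = 5

(3, 5)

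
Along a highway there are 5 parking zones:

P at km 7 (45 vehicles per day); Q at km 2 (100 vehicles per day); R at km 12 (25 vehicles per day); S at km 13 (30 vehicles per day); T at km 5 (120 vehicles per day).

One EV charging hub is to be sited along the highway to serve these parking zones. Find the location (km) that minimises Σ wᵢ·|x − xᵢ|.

x = 5

For a sum of weighted absolute distances on a line, the optimum is the weighted median (not the mean). Total weight W = 320; half-weight = 160.
Sort by position and accumulate weight:
  km 2 (Q, w=100) → cum 100
  km 5 (T, w=120) → cum 220  ≥ 160 → median here
  km 7 (P, w=45) → cum 265
  km 12 (R, w=25) → cum 290
  km 13 (S, w=30) → cum 320
Optimal location: km 5.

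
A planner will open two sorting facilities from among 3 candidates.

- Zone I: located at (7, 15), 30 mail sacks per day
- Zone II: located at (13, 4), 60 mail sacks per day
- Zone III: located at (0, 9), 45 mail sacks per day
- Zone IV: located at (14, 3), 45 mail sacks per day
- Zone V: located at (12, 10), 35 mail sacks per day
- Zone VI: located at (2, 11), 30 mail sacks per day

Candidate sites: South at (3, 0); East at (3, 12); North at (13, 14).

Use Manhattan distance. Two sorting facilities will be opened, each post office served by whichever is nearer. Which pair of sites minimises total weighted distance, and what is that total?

Evaluate every pair (each demand assigned to the nearer of the two):
  {East, North}: total = 1855
  {South, East}: total = 2395
  {South, North}: total = 2425
Best pair: {East, North} with total 1855.

{East, North}, total 1855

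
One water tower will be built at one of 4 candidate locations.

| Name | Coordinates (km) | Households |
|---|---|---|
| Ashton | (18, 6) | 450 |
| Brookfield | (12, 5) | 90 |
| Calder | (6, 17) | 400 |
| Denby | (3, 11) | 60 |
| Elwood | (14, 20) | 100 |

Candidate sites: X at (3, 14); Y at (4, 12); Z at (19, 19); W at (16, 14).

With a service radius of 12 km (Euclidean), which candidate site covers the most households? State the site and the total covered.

Coverage radius r = 12 km; a point is covered iff (Δx)²+(Δy)² ≤ 12² = 144.
  X (3, 14): covers {Calder, Denby} → 460
  Y (4, 12): covers {Brookfield, Calder, Denby} → 550
  Z (19, 19): covers {Elwood} → 100
  W (16, 14): covers {Ashton, Brookfield, Calder, Elwood} → 1040
Maximum coverage at W: 1040 households.

W, covering 1040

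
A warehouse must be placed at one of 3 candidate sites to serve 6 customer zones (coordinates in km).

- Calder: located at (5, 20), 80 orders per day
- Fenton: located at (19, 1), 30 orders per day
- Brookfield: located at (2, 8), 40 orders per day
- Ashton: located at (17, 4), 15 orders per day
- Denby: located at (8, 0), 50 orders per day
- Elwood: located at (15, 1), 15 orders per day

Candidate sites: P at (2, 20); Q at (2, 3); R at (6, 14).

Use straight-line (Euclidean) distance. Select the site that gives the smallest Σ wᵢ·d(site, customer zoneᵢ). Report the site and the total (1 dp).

R, total 2493.9 km

Total weighted distance at each candidate:
  P (2, 20): total = 3203.2
  Q (2, 3): total = 2852.7
  R (6, 14): total = 2493.9
Minimum is at R with total 2493.9 km.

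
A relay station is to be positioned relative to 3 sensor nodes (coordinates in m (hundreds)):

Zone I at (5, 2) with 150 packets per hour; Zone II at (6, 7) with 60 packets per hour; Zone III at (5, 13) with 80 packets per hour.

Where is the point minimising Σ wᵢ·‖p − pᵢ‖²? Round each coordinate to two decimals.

The minimiser of Σwᵢ‖p−pᵢ‖² is the weighted centroid p* = (Σwᵢpᵢ)/(Σwᵢ).
Σwᵢ = 290.
Σwᵢxᵢ = 150·5 + 60·6 + 80·5 = 1510.
Σwᵢyᵢ = 150·2 + 60·7 + 80·13 = 1760.
x* = 1510/290 = 5.21, y* = 1760/290 = 6.07.

(5.21, 6.07)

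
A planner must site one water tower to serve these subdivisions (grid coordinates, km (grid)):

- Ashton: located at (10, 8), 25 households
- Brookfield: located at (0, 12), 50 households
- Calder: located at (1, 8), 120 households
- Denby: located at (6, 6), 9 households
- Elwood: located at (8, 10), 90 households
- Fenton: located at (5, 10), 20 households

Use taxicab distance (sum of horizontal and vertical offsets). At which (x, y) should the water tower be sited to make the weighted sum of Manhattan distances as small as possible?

(1, 10)

Manhattan distance separates: Σwᵢ(|x−xᵢ|+|y−yᵢ|) = Σwᵢ|x−xᵢ| + Σwᵢ|y−yᵢ|, so x and y are optimised independently as 1-D weighted medians.
Total weight W = 314; half = 157.
x-coordinate, sorted with cumulative weight:
  x=0 (Brookfield, w=50) cum 50
  x=1 (Calder, w=120) cum 170  ← median
  x=5 (Fenton, w=20) cum 190
  x=6 (Denby, w=9) cum 199
  x=8 (Elwood, w=90) cum 289
  x=10 (Ashton, w=25) cum 314
⇒ x* = 1
y-coordinate, sorted with cumulative weight:
  y=6 (Denby, w=9) cum 9
  y=8 (Ashton, w=25) cum 34
  y=8 (Calder, w=120) cum 154
  y=10 (Elwood, w=90) cum 244  ← median
  y=10 (Fenton, w=20) cum 264
  y=12 (Brookfield, w=50) cum 314
⇒ y* = 10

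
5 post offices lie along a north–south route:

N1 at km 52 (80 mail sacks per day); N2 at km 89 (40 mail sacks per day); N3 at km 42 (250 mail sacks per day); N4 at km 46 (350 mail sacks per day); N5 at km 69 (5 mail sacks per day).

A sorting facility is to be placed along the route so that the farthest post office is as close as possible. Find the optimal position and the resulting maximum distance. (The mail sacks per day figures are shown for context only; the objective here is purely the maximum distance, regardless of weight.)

location 65.5, max distance 23.5

The 1-center on a line is the midpoint of the two extreme points: leftmost at 42, rightmost at 89.
Optimal location = (42 + 89)/2 = 65.5; maximum distance = (89 − 42)/2 = 23.5.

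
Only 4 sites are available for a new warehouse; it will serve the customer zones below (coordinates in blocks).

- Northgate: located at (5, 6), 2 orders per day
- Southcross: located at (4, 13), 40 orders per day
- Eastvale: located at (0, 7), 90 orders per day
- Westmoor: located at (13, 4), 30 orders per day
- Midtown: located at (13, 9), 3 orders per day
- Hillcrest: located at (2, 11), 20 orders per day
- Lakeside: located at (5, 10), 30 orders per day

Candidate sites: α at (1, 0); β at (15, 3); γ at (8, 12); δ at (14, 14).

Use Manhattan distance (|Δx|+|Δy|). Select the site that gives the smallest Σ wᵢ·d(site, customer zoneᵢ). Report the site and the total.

γ, total 2092 blocks

Total weighted distance at each candidate:
  α (1, 0): total = 2583
  β (15, 3): total = 3620
  γ (8, 12): total = 2092
  δ (14, 14): total = 3402
Minimum is at γ with total 2092 blocks.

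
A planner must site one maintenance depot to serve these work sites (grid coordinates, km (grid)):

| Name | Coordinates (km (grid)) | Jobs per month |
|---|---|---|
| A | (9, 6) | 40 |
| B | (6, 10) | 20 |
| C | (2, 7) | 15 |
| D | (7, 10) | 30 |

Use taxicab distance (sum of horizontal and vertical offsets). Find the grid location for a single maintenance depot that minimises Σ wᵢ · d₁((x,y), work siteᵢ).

(7, 7)

Manhattan distance separates: Σwᵢ(|x−xᵢ|+|y−yᵢ|) = Σwᵢ|x−xᵢ| + Σwᵢ|y−yᵢ|, so x and y are optimised independently as 1-D weighted medians.
Total weight W = 105; half = 52.5.
x-coordinate, sorted with cumulative weight:
  x=2 (C, w=15) cum 15
  x=6 (B, w=20) cum 35
  x=7 (D, w=30) cum 65  ← median
  x=9 (A, w=40) cum 105
⇒ x* = 7
y-coordinate, sorted with cumulative weight:
  y=6 (A, w=40) cum 40
  y=7 (C, w=15) cum 55  ← median
  y=10 (B, w=20) cum 75
  y=10 (D, w=30) cum 105
⇒ y* = 7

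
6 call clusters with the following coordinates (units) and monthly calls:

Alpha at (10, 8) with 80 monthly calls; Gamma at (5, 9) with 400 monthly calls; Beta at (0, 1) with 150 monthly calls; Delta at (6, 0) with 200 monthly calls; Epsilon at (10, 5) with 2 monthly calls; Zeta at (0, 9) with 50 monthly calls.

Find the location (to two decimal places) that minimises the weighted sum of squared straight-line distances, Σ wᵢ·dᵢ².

(4.56, 5.50)

The minimiser of Σwᵢ‖p−pᵢ‖² is the weighted centroid p* = (Σwᵢpᵢ)/(Σwᵢ).
Σwᵢ = 882.
Σwᵢxᵢ = 80·10 + 400·5 + 150·0 + 200·6 + 2·10 + 50·0 = 4020.
Σwᵢyᵢ = 80·8 + 400·9 + 150·1 + 200·0 + 2·5 + 50·9 = 4850.
x* = 4020/882 = 4.56, y* = 4850/882 = 5.50.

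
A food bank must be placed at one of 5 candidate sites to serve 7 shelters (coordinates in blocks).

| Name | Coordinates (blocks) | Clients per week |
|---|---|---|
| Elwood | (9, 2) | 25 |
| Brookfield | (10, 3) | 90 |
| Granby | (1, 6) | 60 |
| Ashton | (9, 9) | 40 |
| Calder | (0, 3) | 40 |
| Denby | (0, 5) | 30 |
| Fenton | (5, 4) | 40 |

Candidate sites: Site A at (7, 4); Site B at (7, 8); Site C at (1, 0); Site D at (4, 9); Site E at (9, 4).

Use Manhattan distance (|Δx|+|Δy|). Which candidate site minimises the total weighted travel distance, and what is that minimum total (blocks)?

Site A, total 1860 blocks

Total weighted distance at each candidate:
  Site A (7, 4): total = 1860
  Site B (7, 8): total = 2540
  Site C (1, 0): total = 3030
  Site D (4, 9): total = 2820
  Site E (9, 4): total = 1890
Minimum is at Site A with total 1860 blocks.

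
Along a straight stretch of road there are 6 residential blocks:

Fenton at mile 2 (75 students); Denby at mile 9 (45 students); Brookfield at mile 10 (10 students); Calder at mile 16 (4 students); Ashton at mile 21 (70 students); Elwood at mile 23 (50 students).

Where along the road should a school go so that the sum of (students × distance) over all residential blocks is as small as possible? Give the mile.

For a sum of weighted absolute distances on a line, the optimum is the weighted median (not the mean). Total weight W = 254; half-weight = 127.
Sort by position and accumulate weight:
  mile 2 (Fenton, w=75) → cum 75
  mile 9 (Denby, w=45) → cum 120
  mile 10 (Brookfield, w=10) → cum 130  ≥ 127 → median here
  mile 16 (Calder, w=4) → cum 134
  mile 21 (Ashton, w=70) → cum 204
  mile 23 (Elwood, w=50) → cum 254
Optimal location: mile 10.

x = 10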